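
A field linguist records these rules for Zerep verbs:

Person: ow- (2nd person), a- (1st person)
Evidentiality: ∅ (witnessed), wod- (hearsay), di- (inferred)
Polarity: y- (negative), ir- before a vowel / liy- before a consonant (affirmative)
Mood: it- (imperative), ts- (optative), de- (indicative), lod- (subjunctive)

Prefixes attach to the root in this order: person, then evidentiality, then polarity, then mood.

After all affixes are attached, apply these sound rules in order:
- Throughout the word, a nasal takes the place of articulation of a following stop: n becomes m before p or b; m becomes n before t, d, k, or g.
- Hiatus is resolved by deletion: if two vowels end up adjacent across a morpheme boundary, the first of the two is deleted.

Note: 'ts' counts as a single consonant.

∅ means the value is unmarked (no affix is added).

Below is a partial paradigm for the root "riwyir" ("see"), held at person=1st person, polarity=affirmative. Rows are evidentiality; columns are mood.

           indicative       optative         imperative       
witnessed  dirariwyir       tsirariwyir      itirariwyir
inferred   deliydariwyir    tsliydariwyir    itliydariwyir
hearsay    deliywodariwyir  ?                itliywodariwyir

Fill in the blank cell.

tsliywodariwyir

Attach person 1st person a- → ariwyir.
Attach evidentiality hearsay wod- → wodariwyir.
Attach polarity affirmative liy- (before consonant 'w') → liywodariwyir.
Attach mood optative ts- → tsliywodariwyir.
Nasal assimilation: no change.
Vowel deletion: no change.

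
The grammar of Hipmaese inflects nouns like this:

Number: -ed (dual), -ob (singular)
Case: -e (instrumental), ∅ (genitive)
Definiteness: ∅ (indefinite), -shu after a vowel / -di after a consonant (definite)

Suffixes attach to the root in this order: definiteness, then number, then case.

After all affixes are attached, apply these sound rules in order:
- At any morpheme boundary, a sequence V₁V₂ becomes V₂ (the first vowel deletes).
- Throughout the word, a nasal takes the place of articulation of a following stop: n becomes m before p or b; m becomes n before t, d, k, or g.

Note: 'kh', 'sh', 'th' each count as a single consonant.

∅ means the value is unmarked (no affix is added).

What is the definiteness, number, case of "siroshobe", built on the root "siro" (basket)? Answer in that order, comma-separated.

Segment: siro-shu-ob-e.
definiteness: -shu/di → definite.
number: -ob → singular.
case: -e → instrumental.

definite, singular, instrumental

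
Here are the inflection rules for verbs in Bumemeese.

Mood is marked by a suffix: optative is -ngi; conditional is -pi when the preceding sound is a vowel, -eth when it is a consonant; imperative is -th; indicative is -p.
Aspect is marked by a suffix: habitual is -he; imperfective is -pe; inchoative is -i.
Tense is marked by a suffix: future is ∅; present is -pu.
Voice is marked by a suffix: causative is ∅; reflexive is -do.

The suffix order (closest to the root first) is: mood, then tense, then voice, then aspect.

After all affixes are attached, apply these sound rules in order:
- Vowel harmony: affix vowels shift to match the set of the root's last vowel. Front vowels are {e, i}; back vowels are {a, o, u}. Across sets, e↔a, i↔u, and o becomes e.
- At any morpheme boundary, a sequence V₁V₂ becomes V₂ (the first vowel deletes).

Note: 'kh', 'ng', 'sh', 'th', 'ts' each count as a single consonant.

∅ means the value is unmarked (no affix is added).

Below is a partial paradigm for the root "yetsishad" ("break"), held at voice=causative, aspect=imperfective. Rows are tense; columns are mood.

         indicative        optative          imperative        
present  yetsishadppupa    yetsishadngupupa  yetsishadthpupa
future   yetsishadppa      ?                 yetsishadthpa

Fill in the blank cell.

Attach mood optative -ngi → yetsishadngi.
tense = future: zero marking, form stays yetsishadngi.
voice = causative: zero marking, form stays yetsishadngi.
Attach aspect imperfective -pe → yetsishadngipe.
Apply vowel harmony: yetsishadngipe → yetsishadngupa.
Vowel deletion: no change.

yetsishadngupa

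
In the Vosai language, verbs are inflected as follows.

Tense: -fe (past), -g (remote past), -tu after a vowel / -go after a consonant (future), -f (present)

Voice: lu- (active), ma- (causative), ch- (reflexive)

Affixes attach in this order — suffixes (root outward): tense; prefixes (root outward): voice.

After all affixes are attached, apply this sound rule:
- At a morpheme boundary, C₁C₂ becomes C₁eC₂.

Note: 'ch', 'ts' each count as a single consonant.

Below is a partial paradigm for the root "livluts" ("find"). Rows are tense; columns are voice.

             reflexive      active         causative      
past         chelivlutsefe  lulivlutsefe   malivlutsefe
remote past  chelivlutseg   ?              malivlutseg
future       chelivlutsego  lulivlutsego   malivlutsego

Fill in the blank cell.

Attach tense remote past -g → livlutsg.
Attach voice active lu- → lulivlutsg.
Apply epenthesis: lulivlutsg → lulivlutseg.

lulivlutseg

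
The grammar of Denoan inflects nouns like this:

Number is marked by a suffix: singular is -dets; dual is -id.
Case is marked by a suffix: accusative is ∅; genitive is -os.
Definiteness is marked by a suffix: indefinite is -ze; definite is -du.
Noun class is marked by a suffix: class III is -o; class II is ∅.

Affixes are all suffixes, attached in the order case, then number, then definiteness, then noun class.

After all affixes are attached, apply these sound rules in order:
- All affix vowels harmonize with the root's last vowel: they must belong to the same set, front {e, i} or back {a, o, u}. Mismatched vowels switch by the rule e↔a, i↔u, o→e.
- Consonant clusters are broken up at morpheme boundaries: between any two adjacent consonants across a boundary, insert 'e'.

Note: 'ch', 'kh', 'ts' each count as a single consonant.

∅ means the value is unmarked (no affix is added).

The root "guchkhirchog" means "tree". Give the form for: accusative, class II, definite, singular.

case = accusative: zero marking, form stays guchkhirchog.
Attach number singular -dets → guchkhirchogdets.
Attach definiteness definite -du → guchkhirchogdetsdu.
noun class = class II: zero marking, form stays guchkhirchogdetsdu.
Apply vowel harmony: guchkhirchogdetsdu → guchkhirchogdatsdu.
Apply epenthesis: guchkhirchogdatsdu → guchkhirchogedatsedu.

guchkhirchogedatsedu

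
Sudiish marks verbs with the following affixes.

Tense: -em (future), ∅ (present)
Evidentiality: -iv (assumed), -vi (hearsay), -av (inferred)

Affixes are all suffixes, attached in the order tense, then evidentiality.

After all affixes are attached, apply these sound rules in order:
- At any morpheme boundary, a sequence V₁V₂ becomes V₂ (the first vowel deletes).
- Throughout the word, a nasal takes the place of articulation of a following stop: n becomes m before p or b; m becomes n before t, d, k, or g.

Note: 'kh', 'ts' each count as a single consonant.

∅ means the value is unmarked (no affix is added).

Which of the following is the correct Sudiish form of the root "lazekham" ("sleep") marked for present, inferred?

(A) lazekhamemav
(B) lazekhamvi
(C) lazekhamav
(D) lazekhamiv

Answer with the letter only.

tense = present: zero marking, form stays lazekham.
Attach evidentiality inferred -av → lazekhamav.
Vowel deletion: no change.
Nasal assimilation: no change.
So the correct form is lazekhamav, option (C).
(B) lazekhamvi is wrong: it uses hearsay instead of inferred for evidentiality.
(D) lazekhamiv is wrong: it uses assumed instead of inferred for evidentiality.
(A) lazekhamemav is wrong: it uses future instead of present for tense.

C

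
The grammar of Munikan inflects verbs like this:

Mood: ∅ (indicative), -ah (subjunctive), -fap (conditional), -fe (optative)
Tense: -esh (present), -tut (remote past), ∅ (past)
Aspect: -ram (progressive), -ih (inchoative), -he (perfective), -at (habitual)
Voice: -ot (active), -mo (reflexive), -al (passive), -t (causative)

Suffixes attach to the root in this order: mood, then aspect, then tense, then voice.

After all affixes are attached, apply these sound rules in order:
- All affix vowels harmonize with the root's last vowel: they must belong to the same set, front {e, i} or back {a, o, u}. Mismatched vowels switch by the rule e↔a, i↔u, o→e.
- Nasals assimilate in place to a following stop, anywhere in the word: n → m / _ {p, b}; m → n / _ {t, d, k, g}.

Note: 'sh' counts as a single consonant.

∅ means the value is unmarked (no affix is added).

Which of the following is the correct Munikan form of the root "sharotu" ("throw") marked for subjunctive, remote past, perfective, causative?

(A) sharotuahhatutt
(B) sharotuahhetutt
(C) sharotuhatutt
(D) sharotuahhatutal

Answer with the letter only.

A

Attach mood subjunctive -ah → sharotuah.
Attach aspect perfective -he → sharotuahhe.
Attach tense remote past -tut → sharotuahhetut.
Attach voice causative -t → sharotuahhetutt.
Apply vowel harmony: sharotuahhetutt → sharotuahhatutt.
Nasal assimilation: no change.
So the correct form is sharotuahhatutt, option (A).
(C) sharotuhatutt is wrong: it uses indicative instead of subjunctive for mood.
(B) sharotuahhetutt is wrong: it fails to apply the sound rule(s).
(D) sharotuahhatutal is wrong: it uses passive instead of causative for voice.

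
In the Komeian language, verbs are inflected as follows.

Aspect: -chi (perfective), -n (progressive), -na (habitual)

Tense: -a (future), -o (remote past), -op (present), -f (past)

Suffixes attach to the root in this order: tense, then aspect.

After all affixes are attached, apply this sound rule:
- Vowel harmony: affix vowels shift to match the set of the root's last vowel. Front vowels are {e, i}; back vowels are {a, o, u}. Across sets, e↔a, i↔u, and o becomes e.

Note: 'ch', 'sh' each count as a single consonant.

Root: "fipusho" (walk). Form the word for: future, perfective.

Attach tense future -a → fipushoa.
Attach aspect perfective -chi → fipushoachi.
Apply vowel harmony: fipushoachi → fipushoachu.

fipushoachu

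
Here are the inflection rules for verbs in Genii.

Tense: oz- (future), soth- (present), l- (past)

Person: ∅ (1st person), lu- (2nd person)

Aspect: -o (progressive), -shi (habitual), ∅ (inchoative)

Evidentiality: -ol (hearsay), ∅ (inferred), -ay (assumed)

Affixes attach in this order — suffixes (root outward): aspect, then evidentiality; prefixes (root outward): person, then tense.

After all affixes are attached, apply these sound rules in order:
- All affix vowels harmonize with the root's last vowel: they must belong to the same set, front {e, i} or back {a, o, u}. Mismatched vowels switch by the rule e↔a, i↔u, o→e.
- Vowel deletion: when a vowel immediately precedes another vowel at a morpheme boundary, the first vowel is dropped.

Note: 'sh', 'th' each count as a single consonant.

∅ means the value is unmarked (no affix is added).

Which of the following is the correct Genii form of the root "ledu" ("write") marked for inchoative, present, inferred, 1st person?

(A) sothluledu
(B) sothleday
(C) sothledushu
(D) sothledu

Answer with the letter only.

person = 1st person: zero marking, form stays ledu.
aspect = inchoative: zero marking, form stays ledu.
evidentiality = inferred: zero marking, form stays ledu.
Attach tense present soth- → sothledu.
Vowel harmony: no change.
Vowel deletion: no change.
So the correct form is sothledu, option (D).
(A) sothluledu is wrong: it uses 2nd person instead of 1st person for person.
(C) sothledushu is wrong: it uses habitual instead of inchoative for aspect.
(B) sothleday is wrong: it uses assumed instead of inferred for evidentiality.

D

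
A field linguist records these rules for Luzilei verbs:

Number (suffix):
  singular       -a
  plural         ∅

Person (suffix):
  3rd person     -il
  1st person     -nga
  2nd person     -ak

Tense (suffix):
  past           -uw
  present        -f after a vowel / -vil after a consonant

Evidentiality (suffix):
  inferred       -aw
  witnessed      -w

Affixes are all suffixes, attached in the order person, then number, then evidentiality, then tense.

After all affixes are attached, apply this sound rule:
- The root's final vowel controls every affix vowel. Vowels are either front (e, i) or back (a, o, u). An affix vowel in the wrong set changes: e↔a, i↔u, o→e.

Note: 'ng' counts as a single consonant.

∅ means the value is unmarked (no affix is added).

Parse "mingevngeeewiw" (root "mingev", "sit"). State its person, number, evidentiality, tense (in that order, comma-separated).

1st person, singular, inferred, past

Segment: mingev-nga-a-aw-uw.
person: -nga → 1st person.
number: -a → singular.
evidentiality: -aw → inferred.
tense: -uw → past.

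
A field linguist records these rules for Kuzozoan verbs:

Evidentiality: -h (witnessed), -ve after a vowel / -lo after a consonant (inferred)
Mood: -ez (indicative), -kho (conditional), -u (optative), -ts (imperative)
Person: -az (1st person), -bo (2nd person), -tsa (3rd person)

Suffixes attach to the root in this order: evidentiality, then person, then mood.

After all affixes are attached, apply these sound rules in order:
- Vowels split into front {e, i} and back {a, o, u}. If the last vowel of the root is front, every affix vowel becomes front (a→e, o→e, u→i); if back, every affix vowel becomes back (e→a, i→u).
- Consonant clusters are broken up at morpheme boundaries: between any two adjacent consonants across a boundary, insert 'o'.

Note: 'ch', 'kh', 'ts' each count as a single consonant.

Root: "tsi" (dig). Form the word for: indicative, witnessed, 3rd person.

Attach evidentiality witnessed -h → tsih.
Attach person 3rd person -tsa → tsihtsa.
Attach mood indicative -ez → tsihtsaez.
Apply vowel harmony: tsihtsaez → tsihtseez.
Apply epenthesis: tsihtseez → tsihotseez.

tsihotseez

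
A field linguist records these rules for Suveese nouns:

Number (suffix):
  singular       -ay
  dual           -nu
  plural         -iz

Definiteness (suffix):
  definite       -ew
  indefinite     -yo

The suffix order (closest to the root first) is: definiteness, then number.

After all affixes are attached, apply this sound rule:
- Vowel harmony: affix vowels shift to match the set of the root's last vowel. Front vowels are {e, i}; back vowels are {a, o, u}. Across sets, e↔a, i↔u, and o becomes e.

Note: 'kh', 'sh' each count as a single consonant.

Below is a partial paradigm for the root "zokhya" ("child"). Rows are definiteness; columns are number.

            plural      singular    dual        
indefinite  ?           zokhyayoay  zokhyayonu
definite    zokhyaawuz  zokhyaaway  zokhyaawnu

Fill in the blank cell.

zokhyayouz

Attach definiteness indefinite -yo → zokhyayo.
Attach number plural -iz → zokhyayoiz.
Apply vowel harmony: zokhyayoiz → zokhyayouz.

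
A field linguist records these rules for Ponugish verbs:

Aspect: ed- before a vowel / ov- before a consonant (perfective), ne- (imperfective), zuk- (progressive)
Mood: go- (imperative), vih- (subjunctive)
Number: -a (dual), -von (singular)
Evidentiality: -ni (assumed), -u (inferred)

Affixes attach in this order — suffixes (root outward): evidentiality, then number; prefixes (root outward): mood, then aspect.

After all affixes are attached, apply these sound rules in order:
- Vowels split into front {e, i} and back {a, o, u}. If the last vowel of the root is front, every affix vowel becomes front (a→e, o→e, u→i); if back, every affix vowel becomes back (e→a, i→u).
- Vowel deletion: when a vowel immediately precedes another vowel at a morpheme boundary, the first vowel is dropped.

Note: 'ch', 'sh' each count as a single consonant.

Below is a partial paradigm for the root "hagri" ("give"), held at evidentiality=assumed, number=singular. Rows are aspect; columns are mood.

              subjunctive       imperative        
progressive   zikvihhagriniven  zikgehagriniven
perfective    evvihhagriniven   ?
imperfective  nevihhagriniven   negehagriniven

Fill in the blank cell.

Attach evidentiality assumed -ni → hagrini.
Attach number singular -von → hagrinivon.
Attach mood imperative go- → gohagrinivon.
Attach aspect perfective ov- (before consonant 'g') → ovgohagrinivon.
Apply vowel harmony: ovgohagrinivon → evgehagriniven.
Vowel deletion: no change.

evgehagriniven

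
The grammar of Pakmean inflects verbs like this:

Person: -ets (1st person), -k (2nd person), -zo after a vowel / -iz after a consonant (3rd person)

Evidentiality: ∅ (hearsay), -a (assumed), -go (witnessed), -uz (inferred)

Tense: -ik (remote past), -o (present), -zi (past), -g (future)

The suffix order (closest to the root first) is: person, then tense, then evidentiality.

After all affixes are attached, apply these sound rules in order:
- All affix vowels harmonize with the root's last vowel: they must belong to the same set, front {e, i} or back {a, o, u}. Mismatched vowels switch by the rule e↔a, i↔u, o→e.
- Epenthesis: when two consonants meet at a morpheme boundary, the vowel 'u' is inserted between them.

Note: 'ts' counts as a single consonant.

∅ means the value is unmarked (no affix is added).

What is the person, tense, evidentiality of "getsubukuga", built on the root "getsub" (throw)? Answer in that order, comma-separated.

2nd person, future, assumed

Segment: getsub-k-g-a.
person: -k → 2nd person.
tense: -g → future.
evidentiality: -a → assumed.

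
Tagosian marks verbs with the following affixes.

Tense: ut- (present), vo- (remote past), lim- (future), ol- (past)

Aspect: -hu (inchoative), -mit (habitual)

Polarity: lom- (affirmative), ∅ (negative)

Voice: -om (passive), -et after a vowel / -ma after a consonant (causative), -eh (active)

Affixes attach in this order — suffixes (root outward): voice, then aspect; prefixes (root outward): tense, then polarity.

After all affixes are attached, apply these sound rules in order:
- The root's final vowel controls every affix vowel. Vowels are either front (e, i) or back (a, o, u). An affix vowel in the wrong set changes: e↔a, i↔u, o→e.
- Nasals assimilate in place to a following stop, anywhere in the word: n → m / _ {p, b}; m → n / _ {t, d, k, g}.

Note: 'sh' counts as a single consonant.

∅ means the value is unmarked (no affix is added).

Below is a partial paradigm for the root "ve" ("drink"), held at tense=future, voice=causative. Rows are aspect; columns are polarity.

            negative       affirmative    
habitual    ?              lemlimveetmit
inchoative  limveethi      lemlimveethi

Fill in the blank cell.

limveetmit

Attach tense future lim- → limve.
Attach voice causative -et (after vowel 'e') → limveet.
polarity = negative: zero marking, form stays limveet.
Attach aspect habitual -mit → limveetmit.
Vowel harmony: no change.
Nasal assimilation: no change.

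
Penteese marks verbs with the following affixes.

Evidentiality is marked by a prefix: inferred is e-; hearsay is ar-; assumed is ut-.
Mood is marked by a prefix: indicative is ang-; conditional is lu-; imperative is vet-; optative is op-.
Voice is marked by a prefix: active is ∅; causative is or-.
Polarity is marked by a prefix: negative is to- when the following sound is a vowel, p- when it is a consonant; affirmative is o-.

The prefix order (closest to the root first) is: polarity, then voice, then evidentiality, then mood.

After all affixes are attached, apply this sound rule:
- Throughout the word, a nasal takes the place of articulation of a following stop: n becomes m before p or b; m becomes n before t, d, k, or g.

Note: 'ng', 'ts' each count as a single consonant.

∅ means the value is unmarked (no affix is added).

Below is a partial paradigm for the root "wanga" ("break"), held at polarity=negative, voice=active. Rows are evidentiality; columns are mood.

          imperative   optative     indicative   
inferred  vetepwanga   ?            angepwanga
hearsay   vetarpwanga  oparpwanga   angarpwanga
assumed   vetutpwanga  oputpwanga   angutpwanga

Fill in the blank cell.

Attach polarity negative p- (before consonant 'w') → pwanga.
voice = active: zero marking, form stays pwanga.
Attach evidentiality inferred e- → epwanga.
Attach mood optative op- → opepwanga.
Nasal assimilation: no change.

opepwanga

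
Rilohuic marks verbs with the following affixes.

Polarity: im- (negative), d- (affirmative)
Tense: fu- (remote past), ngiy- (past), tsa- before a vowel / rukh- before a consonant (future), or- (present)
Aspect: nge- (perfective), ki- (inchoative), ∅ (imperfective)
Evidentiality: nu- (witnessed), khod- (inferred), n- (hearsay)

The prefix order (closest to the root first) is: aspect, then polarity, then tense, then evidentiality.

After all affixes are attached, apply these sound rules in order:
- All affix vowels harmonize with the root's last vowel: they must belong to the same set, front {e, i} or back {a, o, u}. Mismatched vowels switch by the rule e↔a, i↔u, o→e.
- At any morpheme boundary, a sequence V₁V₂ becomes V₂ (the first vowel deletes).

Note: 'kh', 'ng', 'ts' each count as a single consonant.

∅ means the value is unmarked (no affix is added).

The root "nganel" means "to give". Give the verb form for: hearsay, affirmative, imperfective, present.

aspect = imperfective: zero marking, form stays nganel.
Attach polarity affirmative d- → dnganel.
Attach tense present or- → ordnganel.
Attach evidentiality hearsay n- → nordnganel.
Apply vowel harmony: nordnganel → nerdnganel.
Vowel deletion: no change.

nerdnganel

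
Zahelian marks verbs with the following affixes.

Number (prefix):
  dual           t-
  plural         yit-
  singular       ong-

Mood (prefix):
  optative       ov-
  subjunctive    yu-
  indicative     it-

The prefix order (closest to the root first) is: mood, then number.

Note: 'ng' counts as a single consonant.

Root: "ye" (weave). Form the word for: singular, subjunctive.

Attach mood subjunctive yu- → yuye.
Attach number singular ong- → ongyuye.

ongyuye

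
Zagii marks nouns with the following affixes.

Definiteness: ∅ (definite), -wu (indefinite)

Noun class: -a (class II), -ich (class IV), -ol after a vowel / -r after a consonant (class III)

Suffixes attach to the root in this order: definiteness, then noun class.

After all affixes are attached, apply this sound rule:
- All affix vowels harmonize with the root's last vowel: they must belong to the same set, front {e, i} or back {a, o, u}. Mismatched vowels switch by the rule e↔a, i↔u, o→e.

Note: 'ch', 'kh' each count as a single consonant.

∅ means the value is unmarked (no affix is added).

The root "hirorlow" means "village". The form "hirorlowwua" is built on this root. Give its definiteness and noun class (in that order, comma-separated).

indefinite, class II

Segment: hirorlow-wu-a.
definiteness: -wu → indefinite.
noun class: -a → class II.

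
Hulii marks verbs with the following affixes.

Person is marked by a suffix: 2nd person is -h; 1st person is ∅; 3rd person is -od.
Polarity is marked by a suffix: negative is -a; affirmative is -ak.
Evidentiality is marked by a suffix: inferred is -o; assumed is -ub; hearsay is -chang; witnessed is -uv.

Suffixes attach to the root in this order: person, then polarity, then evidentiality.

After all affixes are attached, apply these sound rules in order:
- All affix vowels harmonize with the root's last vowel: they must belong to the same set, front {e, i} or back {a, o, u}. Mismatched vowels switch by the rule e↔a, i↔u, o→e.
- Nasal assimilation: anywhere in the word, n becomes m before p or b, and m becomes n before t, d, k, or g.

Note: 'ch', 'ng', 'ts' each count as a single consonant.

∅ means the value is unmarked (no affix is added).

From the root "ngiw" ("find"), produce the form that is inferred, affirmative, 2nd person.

Attach person 2nd person -h → ngiwh.
Attach polarity affirmative -ak → ngiwhak.
Attach evidentiality inferred -o → ngiwhako.
Apply vowel harmony: ngiwhako → ngiwheke.
Nasal assimilation: no change.

ngiwheke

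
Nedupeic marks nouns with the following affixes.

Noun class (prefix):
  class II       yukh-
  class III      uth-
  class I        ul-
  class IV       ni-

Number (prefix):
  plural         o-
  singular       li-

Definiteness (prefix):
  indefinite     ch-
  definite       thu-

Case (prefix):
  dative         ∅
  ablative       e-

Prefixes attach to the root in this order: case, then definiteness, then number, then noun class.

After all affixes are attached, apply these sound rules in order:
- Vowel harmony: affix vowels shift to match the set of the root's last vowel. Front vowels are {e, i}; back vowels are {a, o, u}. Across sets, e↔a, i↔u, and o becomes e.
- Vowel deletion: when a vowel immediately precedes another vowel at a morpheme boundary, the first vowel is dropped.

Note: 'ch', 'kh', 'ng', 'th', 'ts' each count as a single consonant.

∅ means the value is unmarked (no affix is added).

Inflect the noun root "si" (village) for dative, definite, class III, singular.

ithlithisi

case = dative: zero marking, form stays si.
Attach definiteness definite thu- → thusi.
Attach number singular li- → lithusi.
Attach noun class class III uth- → uthlithusi.
Apply vowel harmony: uthlithusi → ithlithisi.
Vowel deletion: no change.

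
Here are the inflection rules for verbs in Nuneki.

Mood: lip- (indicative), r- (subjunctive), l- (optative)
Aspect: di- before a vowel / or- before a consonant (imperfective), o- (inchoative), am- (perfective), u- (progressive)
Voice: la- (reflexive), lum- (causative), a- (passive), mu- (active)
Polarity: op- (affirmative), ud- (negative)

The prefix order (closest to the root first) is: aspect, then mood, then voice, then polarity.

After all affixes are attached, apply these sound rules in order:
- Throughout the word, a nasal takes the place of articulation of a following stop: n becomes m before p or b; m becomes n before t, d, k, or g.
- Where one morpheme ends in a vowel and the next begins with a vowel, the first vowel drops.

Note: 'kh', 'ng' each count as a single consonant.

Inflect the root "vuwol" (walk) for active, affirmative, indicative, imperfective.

opmuliporvuwol

Attach aspect imperfective or- (before consonant 'v') → orvuwol.
Attach mood indicative lip- → liporvuwol.
Attach voice active mu- → muliporvuwol.
Attach polarity affirmative op- → opmuliporvuwol.
Nasal assimilation: no change.
Vowel deletion: no change.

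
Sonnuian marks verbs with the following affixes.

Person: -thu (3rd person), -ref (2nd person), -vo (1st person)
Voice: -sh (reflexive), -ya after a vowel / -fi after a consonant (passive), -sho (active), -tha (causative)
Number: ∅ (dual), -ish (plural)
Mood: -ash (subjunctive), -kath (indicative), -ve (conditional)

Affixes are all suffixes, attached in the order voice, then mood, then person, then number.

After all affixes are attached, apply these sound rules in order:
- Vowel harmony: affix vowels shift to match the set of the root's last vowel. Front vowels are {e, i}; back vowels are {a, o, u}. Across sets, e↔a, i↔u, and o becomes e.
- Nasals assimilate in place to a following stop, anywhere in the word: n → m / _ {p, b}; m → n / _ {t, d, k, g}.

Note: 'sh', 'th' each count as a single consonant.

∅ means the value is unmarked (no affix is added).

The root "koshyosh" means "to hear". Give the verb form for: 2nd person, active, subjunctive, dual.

koshyoshshoashraf

Attach voice active -sho → koshyoshsho.
Attach mood subjunctive -ash → koshyoshshoash.
Attach person 2nd person -ref → koshyoshshoashref.
number = dual: zero marking, form stays koshyoshshoashref.
Apply vowel harmony: koshyoshshoashref → koshyoshshoashraf.
Nasal assimilation: no change.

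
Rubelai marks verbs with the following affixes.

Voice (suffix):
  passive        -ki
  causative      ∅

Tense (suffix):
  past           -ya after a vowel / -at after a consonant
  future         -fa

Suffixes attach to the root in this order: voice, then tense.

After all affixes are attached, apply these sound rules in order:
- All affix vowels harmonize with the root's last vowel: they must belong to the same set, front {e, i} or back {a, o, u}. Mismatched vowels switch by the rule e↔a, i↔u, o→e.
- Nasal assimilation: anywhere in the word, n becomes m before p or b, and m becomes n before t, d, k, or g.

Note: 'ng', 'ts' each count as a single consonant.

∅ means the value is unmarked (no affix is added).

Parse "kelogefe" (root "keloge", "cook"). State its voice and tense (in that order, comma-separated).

Segment: keloge-fa.
voice: ∅ → causative.
tense: -fa → future.

causative, future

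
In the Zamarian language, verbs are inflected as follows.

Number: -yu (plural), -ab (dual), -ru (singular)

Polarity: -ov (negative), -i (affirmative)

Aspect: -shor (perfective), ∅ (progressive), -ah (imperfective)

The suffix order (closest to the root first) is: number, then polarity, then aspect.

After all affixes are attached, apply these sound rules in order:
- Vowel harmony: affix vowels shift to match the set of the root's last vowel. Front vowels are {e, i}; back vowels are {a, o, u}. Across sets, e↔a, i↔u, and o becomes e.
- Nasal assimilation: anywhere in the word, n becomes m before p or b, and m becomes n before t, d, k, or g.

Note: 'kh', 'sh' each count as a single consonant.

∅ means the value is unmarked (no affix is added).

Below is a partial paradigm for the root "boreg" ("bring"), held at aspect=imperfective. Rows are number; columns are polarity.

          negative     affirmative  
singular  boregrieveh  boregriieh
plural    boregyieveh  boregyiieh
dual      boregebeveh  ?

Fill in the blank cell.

Attach number dual -ab → boregab.
Attach polarity affirmative -i → boregabi.
Attach aspect imperfective -ah → boregabiah.
Apply vowel harmony: boregabiah → boregebieh.
Nasal assimilation: no change.

boregebieh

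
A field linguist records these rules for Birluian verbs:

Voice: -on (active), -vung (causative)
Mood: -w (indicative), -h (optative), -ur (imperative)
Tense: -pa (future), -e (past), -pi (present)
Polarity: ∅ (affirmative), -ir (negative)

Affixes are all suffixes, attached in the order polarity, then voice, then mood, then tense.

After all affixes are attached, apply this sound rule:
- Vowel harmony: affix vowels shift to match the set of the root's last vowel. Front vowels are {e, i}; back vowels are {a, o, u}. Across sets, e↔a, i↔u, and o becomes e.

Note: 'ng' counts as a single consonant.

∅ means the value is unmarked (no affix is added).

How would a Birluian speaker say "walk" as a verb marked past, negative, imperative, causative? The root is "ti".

Attach polarity negative -ir → tiir.
Attach voice causative -vung → tiirvung.
Attach mood imperative -ur → tiirvungur.
Attach tense past -e → tiirvungure.
Apply vowel harmony: tiirvungure → tiirvingire.

tiirvingire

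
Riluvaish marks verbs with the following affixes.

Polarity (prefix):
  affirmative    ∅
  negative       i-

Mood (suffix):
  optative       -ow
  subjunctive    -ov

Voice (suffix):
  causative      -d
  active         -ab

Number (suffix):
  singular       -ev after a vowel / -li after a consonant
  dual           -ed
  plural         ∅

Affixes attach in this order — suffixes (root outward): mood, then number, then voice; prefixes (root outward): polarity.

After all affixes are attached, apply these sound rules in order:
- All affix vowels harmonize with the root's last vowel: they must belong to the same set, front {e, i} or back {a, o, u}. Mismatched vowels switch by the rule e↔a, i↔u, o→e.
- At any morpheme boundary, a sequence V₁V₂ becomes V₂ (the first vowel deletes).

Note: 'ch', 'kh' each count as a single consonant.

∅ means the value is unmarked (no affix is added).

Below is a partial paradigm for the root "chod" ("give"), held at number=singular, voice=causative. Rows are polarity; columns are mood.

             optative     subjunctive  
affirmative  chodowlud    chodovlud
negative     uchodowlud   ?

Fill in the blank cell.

uchodovlud

Attach mood subjunctive -ov → chodov.
Attach polarity negative i- → ichodov.
Attach number singular -li (after consonant 'v') → ichodovli.
Attach voice causative -d → ichodovlid.
Apply vowel harmony: ichodovlid → uchodovlud.
Vowel deletion: no change.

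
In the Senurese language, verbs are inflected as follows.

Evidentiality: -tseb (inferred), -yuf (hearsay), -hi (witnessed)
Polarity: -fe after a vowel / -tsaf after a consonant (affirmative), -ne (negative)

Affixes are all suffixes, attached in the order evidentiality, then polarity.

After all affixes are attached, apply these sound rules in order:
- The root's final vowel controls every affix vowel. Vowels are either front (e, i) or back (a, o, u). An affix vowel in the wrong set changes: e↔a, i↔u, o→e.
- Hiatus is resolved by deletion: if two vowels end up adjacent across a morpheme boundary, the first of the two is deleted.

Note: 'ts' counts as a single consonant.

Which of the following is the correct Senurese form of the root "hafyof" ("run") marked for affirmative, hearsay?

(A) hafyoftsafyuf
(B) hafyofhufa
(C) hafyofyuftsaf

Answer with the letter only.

Attach evidentiality hearsay -yuf → hafyofyuf.
Attach polarity affirmative -tsaf (after consonant 'f') → hafyofyuftsaf.
Vowel harmony: no change.
Vowel deletion: no change.
So the correct form is hafyofyuftsaf, option (C).
(B) hafyofhufa is wrong: it uses witnessed instead of hearsay for evidentiality.
(A) hafyoftsafyuf is wrong: it has the affixes in the wrong order.

C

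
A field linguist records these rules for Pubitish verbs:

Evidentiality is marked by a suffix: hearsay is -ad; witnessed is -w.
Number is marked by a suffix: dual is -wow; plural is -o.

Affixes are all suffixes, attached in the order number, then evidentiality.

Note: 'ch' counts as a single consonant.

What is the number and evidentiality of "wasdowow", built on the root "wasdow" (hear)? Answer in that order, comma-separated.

Segment: wasdow-o-w.
number: -o → plural.
evidentiality: -w → witnessed.

plural, witnessed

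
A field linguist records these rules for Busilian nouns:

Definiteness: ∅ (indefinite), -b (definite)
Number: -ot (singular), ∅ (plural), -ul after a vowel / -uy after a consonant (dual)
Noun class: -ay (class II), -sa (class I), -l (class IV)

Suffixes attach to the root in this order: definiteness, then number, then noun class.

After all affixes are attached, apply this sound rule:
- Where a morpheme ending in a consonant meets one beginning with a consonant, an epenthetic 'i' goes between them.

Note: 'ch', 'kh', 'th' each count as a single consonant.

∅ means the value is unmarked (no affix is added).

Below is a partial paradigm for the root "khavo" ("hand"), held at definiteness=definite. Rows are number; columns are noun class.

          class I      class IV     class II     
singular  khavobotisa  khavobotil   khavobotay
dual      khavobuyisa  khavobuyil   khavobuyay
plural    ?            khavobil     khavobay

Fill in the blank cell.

Attach definiteness definite -b → khavob.
number = plural: zero marking, form stays khavob.
Attach noun class class I -sa → khavobsa.
Apply epenthesis: khavobsa → khavobisa.

khavobisa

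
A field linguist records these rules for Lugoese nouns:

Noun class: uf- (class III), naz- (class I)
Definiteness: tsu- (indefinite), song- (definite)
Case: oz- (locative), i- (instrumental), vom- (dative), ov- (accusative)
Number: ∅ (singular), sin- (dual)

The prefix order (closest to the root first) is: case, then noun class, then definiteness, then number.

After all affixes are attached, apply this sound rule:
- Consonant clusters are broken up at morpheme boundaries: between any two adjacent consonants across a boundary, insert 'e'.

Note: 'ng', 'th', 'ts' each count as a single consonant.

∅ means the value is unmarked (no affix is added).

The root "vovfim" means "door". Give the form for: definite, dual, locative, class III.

Attach case locative oz- → ozvovfim.
Attach noun class class III uf- → ufozvovfim.
Attach definiteness definite song- → songufozvovfim.
Attach number dual sin- → sinsongufozvovfim.
Apply epenthesis: sinsongufozvovfim → sinesongufozevovfim.

sinesongufozevovfim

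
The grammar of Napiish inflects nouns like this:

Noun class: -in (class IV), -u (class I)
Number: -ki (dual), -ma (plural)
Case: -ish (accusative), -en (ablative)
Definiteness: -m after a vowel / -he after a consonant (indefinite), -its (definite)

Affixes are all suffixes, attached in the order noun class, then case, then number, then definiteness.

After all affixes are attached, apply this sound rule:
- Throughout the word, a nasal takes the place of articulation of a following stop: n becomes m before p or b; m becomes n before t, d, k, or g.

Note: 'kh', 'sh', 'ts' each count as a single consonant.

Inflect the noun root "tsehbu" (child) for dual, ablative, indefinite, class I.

tsehbuuenkim

Attach noun class class I -u → tsehbuu.
Attach case ablative -en → tsehbuuen.
Attach number dual -ki → tsehbuuenki.
Attach definiteness indefinite -m (after vowel 'i') → tsehbuuenkim.
Nasal assimilation: no change.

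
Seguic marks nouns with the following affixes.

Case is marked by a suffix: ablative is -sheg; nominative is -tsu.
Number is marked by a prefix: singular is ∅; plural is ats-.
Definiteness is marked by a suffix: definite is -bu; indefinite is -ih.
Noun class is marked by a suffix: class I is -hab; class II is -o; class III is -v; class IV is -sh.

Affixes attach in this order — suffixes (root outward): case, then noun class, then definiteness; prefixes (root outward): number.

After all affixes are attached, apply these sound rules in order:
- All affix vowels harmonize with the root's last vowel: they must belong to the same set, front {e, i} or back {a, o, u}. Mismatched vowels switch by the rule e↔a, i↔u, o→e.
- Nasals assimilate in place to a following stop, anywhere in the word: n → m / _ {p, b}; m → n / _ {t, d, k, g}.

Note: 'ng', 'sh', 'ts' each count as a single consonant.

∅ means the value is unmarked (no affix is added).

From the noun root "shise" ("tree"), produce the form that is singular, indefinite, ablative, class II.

shiseshegeih

number = singular: zero marking, form stays shise.
Attach case ablative -sheg → shisesheg.
Attach noun class class II -o → shiseshego.
Attach definiteness indefinite -ih → shiseshegoih.
Apply vowel harmony: shiseshegoih → shiseshegeih.
Nasal assimilation: no change.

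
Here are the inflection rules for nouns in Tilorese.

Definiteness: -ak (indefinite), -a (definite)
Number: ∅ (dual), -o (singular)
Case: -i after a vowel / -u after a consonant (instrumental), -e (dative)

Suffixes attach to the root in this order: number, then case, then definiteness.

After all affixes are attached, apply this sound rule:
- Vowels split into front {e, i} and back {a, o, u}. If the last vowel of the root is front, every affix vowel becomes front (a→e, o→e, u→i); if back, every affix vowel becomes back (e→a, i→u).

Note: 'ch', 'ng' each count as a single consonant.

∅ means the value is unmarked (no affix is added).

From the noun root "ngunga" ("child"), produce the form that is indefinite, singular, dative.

ngungaoaak

Attach number singular -o → ngungao.
Attach case dative -e → ngungaoe.
Attach definiteness indefinite -ak → ngungaoeak.
Apply vowel harmony: ngungaoeak → ngungaoaak.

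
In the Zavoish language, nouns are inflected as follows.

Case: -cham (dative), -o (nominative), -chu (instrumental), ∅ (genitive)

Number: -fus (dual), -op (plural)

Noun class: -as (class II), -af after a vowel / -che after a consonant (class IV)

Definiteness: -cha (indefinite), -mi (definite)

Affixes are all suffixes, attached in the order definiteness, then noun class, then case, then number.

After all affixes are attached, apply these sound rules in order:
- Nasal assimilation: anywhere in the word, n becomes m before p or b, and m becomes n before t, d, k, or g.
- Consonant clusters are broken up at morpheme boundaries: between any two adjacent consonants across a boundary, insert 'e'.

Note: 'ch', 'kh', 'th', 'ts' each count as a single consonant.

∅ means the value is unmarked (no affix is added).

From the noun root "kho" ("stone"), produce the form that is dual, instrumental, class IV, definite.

khomiafechufus

Attach definiteness definite -mi → khomi.
Attach noun class class IV -af (after vowel 'i') → khomiaf.
Attach case instrumental -chu → khomiafchu.
Attach number dual -fus → khomiafchufus.
Nasal assimilation: no change.
Apply epenthesis: khomiafchufus → khomiafechufus.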